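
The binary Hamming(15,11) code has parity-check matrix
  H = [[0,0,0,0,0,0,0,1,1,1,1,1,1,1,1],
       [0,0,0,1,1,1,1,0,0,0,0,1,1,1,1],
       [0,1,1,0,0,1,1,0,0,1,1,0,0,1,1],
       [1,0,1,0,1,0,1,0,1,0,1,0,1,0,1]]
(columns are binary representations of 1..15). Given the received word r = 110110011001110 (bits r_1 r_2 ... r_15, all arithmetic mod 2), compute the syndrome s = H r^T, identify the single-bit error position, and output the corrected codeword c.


s = (1, 1, 0, 0)^T, error position = 12, corrected codeword c = 110110011000110

Compute s = H r^T mod 2 one row at a time:
  s_1 = 1 + 1 + 0 + 0 + 1 + 1 + 1 + 0 = 5 ≡ 1 (mod 2).
  s_2 = 1 + 1 + 0 + 0 + 1 + 1 + 1 + 0 = 5 ≡ 1 (mod 2).
  s_3 = 1 + 0 + 0 + 0 + 0 + 0 + 1 + 0 = 2 ≡ 0 (mod 2).
  s_4 = 1 + 0 + 1 + 0 + 1 + 0 + 1 + 0 = 4 ≡ 0 (mod 2).
s = (1, 1, 0, 0)^T — this equals column 12 of H (binary 1100), so error is at position 12.
Correct: flip bit 12 of r = 110110011001110 to get c = 110110011000110.


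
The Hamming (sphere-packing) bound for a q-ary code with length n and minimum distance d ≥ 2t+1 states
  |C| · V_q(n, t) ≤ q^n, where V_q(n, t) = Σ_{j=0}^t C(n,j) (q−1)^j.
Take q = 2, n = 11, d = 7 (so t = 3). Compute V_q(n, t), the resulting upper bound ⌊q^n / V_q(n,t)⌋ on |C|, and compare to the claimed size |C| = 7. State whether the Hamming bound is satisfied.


V_q(n, t) = 232, q^n = 2048, Hamming bound = 8, |C| = 7 ≤ bound (satisfied).

Step 1: Compute V_q(n, t) = Σ_{j=0}^3 C(n, j) (q−1)^j.
  j = 0: C(11,0)·(1)^0 = 1·1 = 1.
  j = 1: C(11,1)·(1)^1 = 11·1 = 11.
  j = 2: C(11,2)·(1)^2 = 55·1 = 55.
  j = 3: C(11,3)·(1)^3 = 165·1 = 165.
  V_q(n, t) = 1 + 11 + 55 + 165 = 232.
Step 2: q^n = 2^11 = 2048.
Step 3: Hamming bound ⌊q^n / V_q(n,t)⌋ = ⌊2048/232⌋ = 8.
Step 4: Compare |C| = 7 to 8: satisfied.
The claimed |C| lies below the Hamming bound.


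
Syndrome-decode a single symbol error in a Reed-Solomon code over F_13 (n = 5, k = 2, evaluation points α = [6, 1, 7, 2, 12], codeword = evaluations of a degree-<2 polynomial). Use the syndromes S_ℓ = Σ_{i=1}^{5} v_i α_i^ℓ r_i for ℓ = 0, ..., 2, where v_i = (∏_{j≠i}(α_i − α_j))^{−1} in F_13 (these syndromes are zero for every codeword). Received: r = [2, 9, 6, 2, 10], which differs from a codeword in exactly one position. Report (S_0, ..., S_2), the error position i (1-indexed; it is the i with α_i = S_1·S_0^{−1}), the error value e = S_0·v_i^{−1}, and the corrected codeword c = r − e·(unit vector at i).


S = (5, 4, 11), error at position 1, error magnitude e = 2, c = [0, 9, 6, 2, 10].

Step 1: column multipliers v_i = (∏_{j≠i}(α_i − α_j))^{−1} mod 13.
  i = 1 (α = 6): (6−1)(6−7)(6−2)(6−12) = 5·(−1)·4·(−6) = 120 ≡ 3, so v_1 = 3^{−1} = 9 (mod 13).
  i = 2 (α = 1): (1−6)(1−7)(1−2)(1−12) = (−5)·(−6)·(−1)·(−11) = 330 ≡ 5, so v_2 = 5^{−1} = 8 (mod 13).
  i = 3 (α = 7): (7−6)(7−1)(7−2)(7−12) = 1·6·5·(−5) = −150 ≡ 6, so v_3 = 6^{−1} = 11 (mod 13).
  i = 4 (α = 2): (2−6)(2−1)(2−7)(2−12) = (−4)·1·(−5)·(−10) = −200 ≡ 8, so v_4 = 8^{−1} = 5 (mod 13).
  i = 5 (α = 12): (12−6)(12−1)(12−7)(12−2) = 6·11·5·10 = 3300 ≡ 11, so v_5 = 11^{−1} = 6 (mod 13).
  v = [9, 8, 11, 5, 6].
Step 2: syndromes of r = [2, 9, 6, 2, 10] (all sums mod 13).
  S_0 = Σ v_i r_i = 9·2 + 8·9 + 11·6 + 5·2 + 6·10 = 226 ≡ 5.
  S_1 = Σ v_i α_i r_i = 9·6·2 + 8·1·9 + 11·7·6 + 5·2·2 + 6·12·10 = 1382 ≡ 4.
  α_i^2 mod 13 = [10, 1, 10, 4, 1].
  S_2 = Σ v_i α_i^2 r_i = 9·10·2 + 8·1·9 + 11·10·6 + 5·4·2 + 6·1·10 = 1012 ≡ 11.
  S = (5, 4, 11) ≠ 0, so r is not a codeword (an error is present).
Step 3: locate the error. For a single error e at position i, S_ℓ = v_i·e·α_i^ℓ, so α_err = S_1/S_0.
  S_0^{−1} = 5^{−1} = 8 (mod 13), so α_err = 4·8 = 32 ≡ 6 = α_1. Error position i = 1.
  Consistency check: S_2/S_1 = 11·10 = 110 ≡ 6 = α_err ✓ (single-error assumption holds).
Step 4: error magnitude e = S_0/v_1 = S_0·∏_{j≠1}(α_1 − α_j) = 5·3 = 15 ≡ 2 (mod 13).
Step 5: correct position 1: c_1 = r_1 − e = 2 − 2 ≡ 0 (mod 13). Hence c = [0, 9, 6, 2, 10].
  Check: interpolating c through the α_i gives m(x) = 3 + 6·x (degree < 2) with m(α_i) = c_i for every i, so c is indeed a codeword.


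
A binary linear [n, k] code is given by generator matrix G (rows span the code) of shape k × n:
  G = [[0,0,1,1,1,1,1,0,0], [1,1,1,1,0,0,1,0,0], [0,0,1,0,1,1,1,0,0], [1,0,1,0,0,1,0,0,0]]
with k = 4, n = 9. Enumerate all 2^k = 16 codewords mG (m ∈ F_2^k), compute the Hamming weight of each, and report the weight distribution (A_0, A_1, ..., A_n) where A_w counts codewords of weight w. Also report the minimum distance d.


Weight distribution: A_0 = 1, A_1 = 1, A_3 = 4, A_4 = 7, A_5 = 3. Minimum distance d = 1.

Enumerate all 2^4 = 16 messages m ∈ F_2^4.
For each, compute codeword c = mG in F_2^9, then tally its weight.
  m = 0000 → c = 000000000, weight = 0.
  m = 1000 → c = 001111100, weight = 5.
  m = 0100 → c = 111100100, weight = 5.
  m = 1100 → c = 110011000, weight = 4.
  m = 0010 → c = 001011100, weight = 4.
  m = 1010 → c = 000100000, weight = 1.
  m = 0110 → c = 110111000, weight = 5.
  m = 1110 → c = 111000100, weight = 4.
  m = 0001 → c = 101001000, weight = 3.
  m = 1001 → c = 100110100, weight = 4.
  m = 0101 → c = 010101100, weight = 4.
  m = 1101 → c = 011010000, weight = 3.
  m = 0011 → c = 100010100, weight = 3.
  m = 1011 → c = 101101000, weight = 4.
  m = 0111 → c = 011110000, weight = 4.
  m = 1111 → c = 010001100, weight = 3.
Tally weights:
  weight 0: 1 codewords.
  weight 1: 1 codewords.
  weight 3: 4 codewords.
  weight 4: 7 codewords.
  weight 5: 3 codewords.
Minimum distance d = smallest w > 0 with A_w > 0 = 1.
Sanity: Σ A_w = 16 = 2^4 = 16 ✓.


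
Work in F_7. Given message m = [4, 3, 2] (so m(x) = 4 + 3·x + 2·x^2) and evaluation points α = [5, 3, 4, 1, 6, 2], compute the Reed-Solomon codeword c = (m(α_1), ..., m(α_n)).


c = [6, 3, 6, 2, 3, 4]

Message polynomial: m(x) = 4 + 3·x + 2·x^2 (mod 7).
For each evaluation point α_i, compute m(α_i) mod 7:
  α_1 = 5: Horner steps 2 → 6 → 6, so m(5) = 6.
  α_2 = 3: Horner steps 2 → 2 → 3, so m(3) = 3.
  α_3 = 4: Horner steps 2 → 4 → 6, so m(4) = 6.
  α_4 = 1: Horner steps 2 → 5 → 2, so m(1) = 2.
  α_5 = 6: Horner steps 2 → 1 → 3, so m(6) = 3.
  α_6 = 2: Horner steps 2 → 0 → 4, so m(2) = 4.
Codeword c = [6, 3, 6, 2, 3, 4] ∈ F_7^6.


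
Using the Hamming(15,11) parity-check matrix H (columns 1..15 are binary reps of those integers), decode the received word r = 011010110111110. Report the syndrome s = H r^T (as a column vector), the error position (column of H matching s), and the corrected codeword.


s = (0, 1, 0, 1)^T, error position = 5, corrected codeword c = 011000110111110

Compute s = H r^T mod 2 one row at a time:
  s_1 = 1 + 0 + 1 + 1 + 1 + 1 + 1 + 0 = 6 ≡ 0 (mod 2).
  s_2 = 0 + 1 + 0 + 1 + 1 + 1 + 1 + 0 = 5 ≡ 1 (mod 2).
  s_3 = 1 + 1 + 0 + 1 + 1 + 1 + 1 + 0 = 6 ≡ 0 (mod 2).
  s_4 = 0 + 1 + 1 + 1 + 0 + 1 + 1 + 0 = 5 ≡ 1 (mod 2).
s = (0, 1, 0, 1)^T — this equals column 5 of H (binary 0101), so error is at position 5.
Correct: flip bit 5 of r = 011010110111110 to get c = 011000110111110.


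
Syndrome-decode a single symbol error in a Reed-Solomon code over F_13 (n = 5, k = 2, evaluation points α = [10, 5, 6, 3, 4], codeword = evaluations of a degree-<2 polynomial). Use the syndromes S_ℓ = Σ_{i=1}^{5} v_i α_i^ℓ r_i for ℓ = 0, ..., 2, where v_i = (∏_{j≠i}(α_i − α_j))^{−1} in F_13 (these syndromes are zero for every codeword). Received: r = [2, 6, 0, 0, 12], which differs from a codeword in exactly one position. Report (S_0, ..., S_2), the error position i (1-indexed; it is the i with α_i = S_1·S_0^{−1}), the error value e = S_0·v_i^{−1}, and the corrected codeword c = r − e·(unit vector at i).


S = (7, 8, 11), error at position 4, error magnitude e = 8, c = [2, 6, 0, 5, 12].

Step 1: column multipliers v_i = (∏_{j≠i}(α_i − α_j))^{−1} mod 13.
  i = 1 (α = 10): (10−5)(10−6)(10−3)(10−4) = 5·4·7·6 = 840 ≡ 8, so v_1 = 8^{−1} = 5 (mod 13).
  i = 2 (α = 5): (5−10)(5−6)(5−3)(5−4) = (−5)·(−1)·2·1 = 10 ≡ 10, so v_2 = 10^{−1} = 4 (mod 13).
  i = 3 (α = 6): (6−10)(6−5)(6−3)(6−4) = (−4)·1·3·2 = −24 ≡ 2, so v_3 = 2^{−1} = 7 (mod 13).
  i = 4 (α = 3): (3−10)(3−5)(3−6)(3−4) = (−7)·(−2)·(−3)·(−1) = 42 ≡ 3, so v_4 = 3^{−1} = 9 (mod 13).
  i = 5 (α = 4): (4−10)(4−5)(4−6)(4−3) = (−6)·(−1)·(−2)·1 = −12 ≡ 1, so v_5 = 1^{−1} = 1 (mod 13).
  v = [5, 4, 7, 9, 1].
Step 2: syndromes of r = [2, 6, 0, 0, 12] (all sums mod 13).
  S_0 = Σ v_i r_i = 5·2 + 4·6 + 7·0 + 9·0 + 1·12 = 46 ≡ 7.
  S_1 = Σ v_i α_i r_i = 5·10·2 + 4·5·6 + 7·6·0 + 9·3·0 + 1·4·12 = 268 ≡ 8.
  α_i^2 mod 13 = [9, 12, 10, 9, 3].
  S_2 = Σ v_i α_i^2 r_i = 5·9·2 + 4·12·6 + 7·10·0 + 9·9·0 + 1·3·12 = 414 ≡ 11.
  S = (7, 8, 11) ≠ 0, so r is not a codeword (an error is present).
Step 3: locate the error. For a single error e at position i, S_ℓ = v_i·e·α_i^ℓ, so α_err = S_1/S_0.
  S_0^{−1} = 7^{−1} = 2 (mod 13), so α_err = 8·2 = 16 ≡ 3 = α_4. Error position i = 4.
  Consistency check: S_2/S_1 = 11·5 = 55 ≡ 3 = α_err ✓ (single-error assumption holds).
Step 4: error magnitude e = S_0/v_4 = S_0·∏_{j≠4}(α_4 − α_j) = 7·3 = 21 ≡ 8 (mod 13).
Step 5: correct position 4: c_4 = r_4 − e = 0 − 8 ≡ 5 (mod 13). Hence c = [2, 6, 0, 5, 12].
  Check: interpolating c through the α_i gives m(x) = 10 + 7·x (degree < 2) with m(α_i) = c_i for every i, so c is indeed a codeword.


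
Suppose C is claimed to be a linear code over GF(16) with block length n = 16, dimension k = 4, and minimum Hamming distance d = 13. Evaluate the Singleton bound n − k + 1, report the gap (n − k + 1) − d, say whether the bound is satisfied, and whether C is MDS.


Singleton RHS = n − k + 1 = 13, slack = 0, bound satisfied, MDS.

Singleton bound: d ≤ n − k + 1.
Here n = 16, k = 4, so n − k + 1 = 13.
Given d = 13, check d ≤ 13: YES.
Slack = (n − k + 1) − d = 0.
The code is MDS (slack = 0).
Description: the claimed parameters are [16, 4, 13]_16; such a code would be MDS (meets Singleton bound).


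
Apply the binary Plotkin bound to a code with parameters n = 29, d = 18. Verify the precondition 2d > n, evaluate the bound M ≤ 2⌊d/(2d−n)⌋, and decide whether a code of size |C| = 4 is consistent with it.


Plotkin bound M ≤ 4; given |C| = 4 ≤ bound (satisfied).

Check applicability: 2d = 36, n = 29.
2d − n = 7 > 0, so Plotkin applies.
Compute d/(2d−n) = 18/7 ≈ 2.5714.
⌊d/(2d−n)⌋ = 2.
Plotkin bound: M ≤ 2·2 = 4.
Given |C| = 4, check: satisfied.
This |C| is at the Plotkin bound.


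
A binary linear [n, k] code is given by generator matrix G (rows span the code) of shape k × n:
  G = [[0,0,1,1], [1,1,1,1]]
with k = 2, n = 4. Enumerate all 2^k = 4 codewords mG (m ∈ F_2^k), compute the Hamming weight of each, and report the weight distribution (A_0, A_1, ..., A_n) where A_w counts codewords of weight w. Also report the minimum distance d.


Weight distribution: A_0 = 1, A_2 = 2, A_4 = 1. Minimum distance d = 2.

Enumerate all 2^2 = 4 messages m ∈ F_2^2.
For each, compute codeword c = mG in F_2^4, then tally its weight.
  m = 00 → c = 0000, weight = 0.
  m = 10 → c = 0011, weight = 2.
  m = 01 → c = 1111, weight = 4.
  m = 11 → c = 1100, weight = 2.
Tally weights:
  weight 0: 1 codewords.
  weight 2: 2 codewords.
  weight 4: 1 codewords.
Minimum distance d = smallest w > 0 with A_w > 0 = 2.
Sanity: Σ A_w = 4 = 2^2 = 4 ✓.


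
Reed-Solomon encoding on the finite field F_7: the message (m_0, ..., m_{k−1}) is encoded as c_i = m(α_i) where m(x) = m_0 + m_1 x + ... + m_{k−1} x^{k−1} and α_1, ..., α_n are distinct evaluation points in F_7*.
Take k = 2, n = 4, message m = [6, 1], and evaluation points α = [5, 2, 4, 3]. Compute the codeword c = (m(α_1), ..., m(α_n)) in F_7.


c = [4, 1, 3, 2]

Message polynomial: m(x) = 6 + 1·x (mod 7).
For each evaluation point α_i, compute m(α_i) mod 7:
  α_1 = 5: Horner steps 1 → 4, so m(5) = 4.
  α_2 = 2: Horner steps 1 → 1, so m(2) = 1.
  α_3 = 4: Horner steps 1 → 3, so m(4) = 3.
  α_4 = 3: Horner steps 1 → 2, so m(3) = 2.
Codeword c = [4, 1, 3, 2] ∈ F_7^4.


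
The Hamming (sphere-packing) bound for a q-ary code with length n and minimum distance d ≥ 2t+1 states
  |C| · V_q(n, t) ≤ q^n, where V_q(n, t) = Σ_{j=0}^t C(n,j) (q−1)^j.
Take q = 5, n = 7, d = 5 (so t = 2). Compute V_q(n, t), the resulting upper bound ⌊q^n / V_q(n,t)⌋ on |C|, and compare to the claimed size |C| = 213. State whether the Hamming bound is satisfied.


V_q(n, t) = 365, q^n = 78125, Hamming bound = 214, |C| = 213 ≤ bound (satisfied).

Step 1: Compute V_q(n, t) = Σ_{j=0}^2 C(n, j) (q−1)^j.
  j = 0: C(7,0)·(4)^0 = 1·1 = 1.
  j = 1: C(7,1)·(4)^1 = 7·4 = 28.
  j = 2: C(7,2)·(4)^2 = 21·16 = 336.
  V_q(n, t) = 1 + 28 + 336 = 365.
Step 2: q^n = 5^7 = 78125.
Step 3: Hamming bound ⌊q^n / V_q(n,t)⌋ = ⌊78125/365⌋ = 214.
Step 4: Compare |C| = 213 to 214: satisfied.
The claimed |C| lies below the Hamming bound.


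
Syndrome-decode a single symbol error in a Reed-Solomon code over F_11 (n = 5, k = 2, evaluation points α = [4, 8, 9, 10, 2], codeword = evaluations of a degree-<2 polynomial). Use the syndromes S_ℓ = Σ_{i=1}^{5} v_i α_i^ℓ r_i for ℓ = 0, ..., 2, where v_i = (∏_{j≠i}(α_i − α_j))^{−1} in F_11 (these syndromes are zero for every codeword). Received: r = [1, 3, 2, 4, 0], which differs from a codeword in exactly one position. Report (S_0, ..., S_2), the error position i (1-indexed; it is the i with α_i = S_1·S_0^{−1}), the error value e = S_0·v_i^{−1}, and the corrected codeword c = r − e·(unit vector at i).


S = (9, 4, 3), error at position 3, error magnitude e = 4, c = [1, 3, 9, 4, 0].

Step 1: column multipliers v_i = (∏_{j≠i}(α_i − α_j))^{−1} mod 11.
  i = 1 (α = 4): (4−8)(4−9)(4−10)(4−2) = (−4)·(−5)·(−6)·2 = −240 ≡ 2, so v_1 = 2^{−1} = 6 (mod 11).
  i = 2 (α = 8): (8−4)(8−9)(8−10)(8−2) = 4·(−1)·(−2)·6 = 48 ≡ 4, so v_2 = 4^{−1} = 3 (mod 11).
  i = 3 (α = 9): (9−4)(9−8)(9−10)(9−2) = 5·1·(−1)·7 = −35 ≡ 9, so v_3 = 9^{−1} = 5 (mod 11).
  i = 4 (α = 10): (10−4)(10−8)(10−9)(10−2) = 6·2·1·8 = 96 ≡ 8, so v_4 = 8^{−1} = 7 (mod 11).
  i = 5 (α = 2): (2−4)(2−8)(2−9)(2−10) = (−2)·(−6)·(−7)·(−8) = 672 ≡ 1, so v_5 = 1^{−1} = 1 (mod 11).
  v = [6, 3, 5, 7, 1].
Step 2: syndromes of r = [1, 3, 2, 4, 0] (all sums mod 11).
  S_0 = Σ v_i r_i = 6·1 + 3·3 + 5·2 + 7·4 + 1·0 = 53 ≡ 9.
  S_1 = Σ v_i α_i r_i = 6·4·1 + 3·8·3 + 5·9·2 + 7·10·4 + 1·2·0 = 466 ≡ 4.
  α_i^2 mod 11 = [5, 9, 4, 1, 4].
  S_2 = Σ v_i α_i^2 r_i = 6·5·1 + 3·9·3 + 5·4·2 + 7·1·4 + 1·4·0 = 179 ≡ 3.
  S = (9, 4, 3) ≠ 0, so r is not a codeword (an error is present).
Step 3: locate the error. For a single error e at position i, S_ℓ = v_i·e·α_i^ℓ, so α_err = S_1/S_0.
  S_0^{−1} = 9^{−1} = 5 (mod 11), so α_err = 4·5 = 20 ≡ 9 = α_3. Error position i = 3.
  Consistency check: S_2/S_1 = 3·3 = 9 ≡ 9 = α_err ✓ (single-error assumption holds).
Step 4: error magnitude e = S_0/v_3 = S_0·∏_{j≠3}(α_3 − α_j) = 9·9 = 81 ≡ 4 (mod 11).
Step 5: correct position 3: c_3 = r_3 − e = 2 − 4 ≡ 9 (mod 11). Hence c = [1, 3, 9, 4, 0].
  Check: interpolating c through the α_i gives m(x) = 10 + 6·x (degree < 2) with m(α_i) = c_i for every i, so c is indeed a codeword.


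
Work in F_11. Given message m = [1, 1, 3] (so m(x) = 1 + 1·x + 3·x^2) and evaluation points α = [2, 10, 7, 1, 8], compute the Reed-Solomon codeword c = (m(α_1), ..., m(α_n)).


c = [4, 3, 1, 5, 3]

Message polynomial: m(x) = 1 + 1·x + 3·x^2 (mod 11).
For each evaluation point α_i, compute m(α_i) mod 11:
  α_1 = 2: Horner steps 3 → 7 → 4, so m(2) = 4.
  α_2 = 10: Horner steps 3 → 9 → 3, so m(10) = 3.
  α_3 = 7: Horner steps 3 → 0 → 1, so m(7) = 1.
  α_4 = 1: Horner steps 3 → 4 → 5, so m(1) = 5.
  α_5 = 8: Horner steps 3 → 3 → 3, so m(8) = 3.
Codeword c = [4, 3, 1, 5, 3] ∈ F_11^5.


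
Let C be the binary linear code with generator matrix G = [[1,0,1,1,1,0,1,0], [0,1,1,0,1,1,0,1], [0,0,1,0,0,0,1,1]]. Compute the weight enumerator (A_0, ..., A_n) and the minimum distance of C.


Weight distribution: A_0 = 1, A_3 = 1, A_4 = 2, A_5 = 3, A_6 = 1. Minimum distance d = 3.

Enumerate all 2^3 = 8 messages m ∈ F_2^3.
For each, compute codeword c = mG in F_2^8, then tally its weight.
  m = 000 → c = 00000000, weight = 0.
  m = 100 → c = 10111010, weight = 5.
  m = 010 → c = 01101101, weight = 5.
  m = 110 → c = 11010111, weight = 6.
  m = 001 → c = 00100011, weight = 3.
  m = 101 → c = 10011001, weight = 4.
  m = 011 → c = 01001110, weight = 4.
  m = 111 → c = 11110100, weight = 5.
Tally weights:
  weight 0: 1 codewords.
  weight 3: 1 codewords.
  weight 4: 2 codewords.
  weight 5: 3 codewords.
  weight 6: 1 codewords.
Minimum distance d = smallest w > 0 with A_w > 0 = 3.
Sanity: Σ A_w = 8 = 2^3 = 8 ✓.


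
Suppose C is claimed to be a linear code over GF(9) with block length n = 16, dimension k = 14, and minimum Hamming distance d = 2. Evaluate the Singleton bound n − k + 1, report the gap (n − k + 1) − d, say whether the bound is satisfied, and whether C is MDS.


Singleton RHS = n − k + 1 = 3, slack = 1, bound satisfied, not MDS.

Singleton bound: d ≤ n − k + 1.
Here n = 16, k = 14, so n − k + 1 = 3.
Given d = 2, check d ≤ 3: YES.
Slack = (n − k + 1) − d = 1.
The code is NOT MDS (slack = 1 > 0).
Description: the claimed parameters are [16, 14, 2]_9; such a code would be non-MDS.


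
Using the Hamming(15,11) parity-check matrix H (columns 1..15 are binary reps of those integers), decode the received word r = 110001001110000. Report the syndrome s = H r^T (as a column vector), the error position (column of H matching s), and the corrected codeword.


s = (1, 1, 0, 1)^T, error position = 13, corrected codeword c = 110001001110100

Compute s = H r^T mod 2 one row at a time:
  s_1 = 0 + 1 + 1 + 1 + 0 + 0 + 0 + 0 = 3 ≡ 1 (mod 2).
  s_2 = 0 + 0 + 1 + 0 + 0 + 0 + 0 + 0 = 1 ≡ 1 (mod 2).
  s_3 = 1 + 0 + 1 + 0 + 1 + 1 + 0 + 0 = 4 ≡ 0 (mod 2).
  s_4 = 1 + 0 + 0 + 0 + 1 + 1 + 0 + 0 = 3 ≡ 1 (mod 2).
s = (1, 1, 0, 1)^T — this equals column 13 of H (binary 1101), so error is at position 13.
Correct: flip bit 13 of r = 110001001110000 to get c = 110001001110100.


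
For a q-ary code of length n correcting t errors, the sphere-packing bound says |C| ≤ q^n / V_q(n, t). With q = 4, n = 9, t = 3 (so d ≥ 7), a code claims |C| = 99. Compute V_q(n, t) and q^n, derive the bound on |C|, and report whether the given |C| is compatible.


V_q(n, t) = 2620, q^n = 262144, Hamming bound = 100, |C| = 99 ≤ bound (satisfied).

Step 1: Compute V_q(n, t) = Σ_{j=0}^3 C(n, j) (q−1)^j.
  j = 0: C(9,0)·(3)^0 = 1·1 = 1.
  j = 1: C(9,1)·(3)^1 = 9·3 = 27.
  j = 2: C(9,2)·(3)^2 = 36·9 = 324.
  j = 3: C(9,3)·(3)^3 = 84·27 = 2268.
  V_q(n, t) = 1 + 27 + 324 + 2268 = 2620.
Step 2: q^n = 4^9 = 262144.
Step 3: Hamming bound ⌊q^n / V_q(n,t)⌋ = ⌊262144/2620⌋ = 100.
Step 4: Compare |C| = 99 to 100: satisfied.
The claimed |C| lies below the Hamming bound.


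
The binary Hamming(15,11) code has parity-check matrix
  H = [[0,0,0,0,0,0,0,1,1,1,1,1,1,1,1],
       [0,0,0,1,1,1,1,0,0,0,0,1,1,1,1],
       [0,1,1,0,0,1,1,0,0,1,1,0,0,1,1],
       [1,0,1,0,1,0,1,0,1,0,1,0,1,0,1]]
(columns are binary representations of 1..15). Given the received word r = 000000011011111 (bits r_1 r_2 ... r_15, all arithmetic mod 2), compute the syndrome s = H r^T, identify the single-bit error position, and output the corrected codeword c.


s = (1, 0, 1, 0)^T, error position = 10, corrected codeword c = 000000011111111

Compute s = H r^T mod 2 one row at a time:
  s_1 = 1 + 1 + 0 + 1 + 1 + 1 + 1 + 1 = 7 ≡ 1 (mod 2).
  s_2 = 0 + 0 + 0 + 0 + 1 + 1 + 1 + 1 = 4 ≡ 0 (mod 2).
  s_3 = 0 + 0 + 0 + 0 + 0 + 1 + 1 + 1 = 3 ≡ 1 (mod 2).
  s_4 = 0 + 0 + 0 + 0 + 1 + 1 + 1 + 1 = 4 ≡ 0 (mod 2).
s = (1, 0, 1, 0)^T — this equals column 10 of H (binary 1010), so error is at position 10.
Correct: flip bit 10 of r = 000000011011111 to get c = 000000011111111.


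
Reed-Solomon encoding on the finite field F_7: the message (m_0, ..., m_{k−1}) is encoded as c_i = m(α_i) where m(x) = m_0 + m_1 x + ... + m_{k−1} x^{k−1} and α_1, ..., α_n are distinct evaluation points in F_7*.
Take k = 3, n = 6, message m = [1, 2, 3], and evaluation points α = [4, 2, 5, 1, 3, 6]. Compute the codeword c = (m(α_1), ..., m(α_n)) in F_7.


c = [1, 3, 2, 6, 6, 2]

Message polynomial: m(x) = 1 + 2·x + 3·x^2 (mod 7).
For each evaluation point α_i, compute m(α_i) mod 7:
  α_1 = 4: Horner steps 3 → 0 → 1, so m(4) = 1.
  α_2 = 2: Horner steps 3 → 1 → 3, so m(2) = 3.
  α_3 = 5: Horner steps 3 → 3 → 2, so m(5) = 2.
  α_4 = 1: Horner steps 3 → 5 → 6, so m(1) = 6.
  α_5 = 3: Horner steps 3 → 4 → 6, so m(3) = 6.
  α_6 = 6: Horner steps 3 → 6 → 2, so m(6) = 2.
Codeword c = [1, 3, 2, 6, 6, 2] ∈ F_7^6.


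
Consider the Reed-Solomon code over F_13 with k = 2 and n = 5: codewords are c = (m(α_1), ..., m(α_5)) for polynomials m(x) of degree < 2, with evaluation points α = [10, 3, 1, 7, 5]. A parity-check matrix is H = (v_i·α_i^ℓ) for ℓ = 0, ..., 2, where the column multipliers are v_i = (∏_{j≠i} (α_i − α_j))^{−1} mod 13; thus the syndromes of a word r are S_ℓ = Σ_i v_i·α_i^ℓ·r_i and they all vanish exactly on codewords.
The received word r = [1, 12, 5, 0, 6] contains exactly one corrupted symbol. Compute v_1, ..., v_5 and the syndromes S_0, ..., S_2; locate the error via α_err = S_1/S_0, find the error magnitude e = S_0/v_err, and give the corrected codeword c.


S = (4, 1, 10), error at position 1, error magnitude e = 10, c = [4, 12, 5, 0, 6].

Step 1: column multipliers v_i = (∏_{j≠i}(α_i − α_j))^{−1} mod 13.
  i = 1 (α = 10): (10−3)(10−1)(10−7)(10−5) = 7·9·3·5 = 945 ≡ 9, so v_1 = 9^{−1} = 3 (mod 13).
  i = 2 (α = 3): (3−10)(3−1)(3−7)(3−5) = (−7)·2·(−4)·(−2) = −112 ≡ 5, so v_2 = 5^{−1} = 8 (mod 13).
  i = 3 (α = 1): (1−10)(1−3)(1−7)(1−5) = (−9)·(−2)·(−6)·(−4) = 432 ≡ 3, so v_3 = 3^{−1} = 9 (mod 13).
  i = 4 (α = 7): (7−10)(7−3)(7−1)(7−5) = (−3)·4·6·2 = −144 ≡ 12, so v_4 = 12^{−1} = 12 (mod 13).
  i = 5 (α = 5): (5−10)(5−3)(5−1)(5−7) = (−5)·2·4·(−2) = 80 ≡ 2, so v_5 = 2^{−1} = 7 (mod 13).
  v = [3, 8, 9, 12, 7].
Step 2: syndromes of r = [1, 12, 5, 0, 6] (all sums mod 13).
  S_0 = Σ v_i r_i = 3·1 + 8·12 + 9·5 + 12·0 + 7·6 = 186 ≡ 4.
  S_1 = Σ v_i α_i r_i = 3·10·1 + 8·3·12 + 9·1·5 + 12·7·0 + 7·5·6 = 573 ≡ 1.
  α_i^2 mod 13 = [9, 9, 1, 10, 12].
  S_2 = Σ v_i α_i^2 r_i = 3·9·1 + 8·9·12 + 9·1·5 + 12·10·0 + 7·12·6 = 1440 ≡ 10.
  S = (4, 1, 10) ≠ 0, so r is not a codeword (an error is present).
Step 3: locate the error. For a single error e at position i, S_ℓ = v_i·e·α_i^ℓ, so α_err = S_1/S_0.
  S_0^{−1} = 4^{−1} = 10 (mod 13), so α_err = 1·10 = 10 ≡ 10 = α_1. Error position i = 1.
  Consistency check: S_2/S_1 = 10·1 = 10 ≡ 10 = α_err ✓ (single-error assumption holds).
Step 4: error magnitude e = S_0/v_1 = S_0·∏_{j≠1}(α_1 − α_j) = 4·9 = 36 ≡ 10 (mod 13).
Step 5: correct position 1: c_1 = r_1 − e = 1 − 10 ≡ 4 (mod 13). Hence c = [4, 12, 5, 0, 6].
  Check: interpolating c through the α_i gives m(x) = 8 + 10·x (degree < 2) with m(α_i) = c_i for every i, so c is indeed a codeword.


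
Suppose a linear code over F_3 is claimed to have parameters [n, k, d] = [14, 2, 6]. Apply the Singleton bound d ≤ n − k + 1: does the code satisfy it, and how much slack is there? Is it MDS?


Singleton RHS = n − k + 1 = 13, slack = 7, bound satisfied, not MDS.

Singleton bound: d ≤ n − k + 1.
Here n = 14, k = 2, so n − k + 1 = 13.
Given d = 6, check d ≤ 13: YES.
Slack = (n − k + 1) − d = 7.
The code is NOT MDS (slack = 7 > 0).
Description: the claimed parameters are [14, 2, 6]_3; such a code would be non-MDS.


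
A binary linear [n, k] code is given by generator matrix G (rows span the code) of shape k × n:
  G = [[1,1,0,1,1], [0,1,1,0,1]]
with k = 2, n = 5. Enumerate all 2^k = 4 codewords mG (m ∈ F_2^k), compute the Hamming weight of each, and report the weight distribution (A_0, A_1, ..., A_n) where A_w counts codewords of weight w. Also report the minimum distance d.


Weight distribution: A_0 = 1, A_3 = 2, A_4 = 1. Minimum distance d = 3.

Enumerate all 2^2 = 4 messages m ∈ F_2^2.
For each, compute codeword c = mG in F_2^5, then tally its weight.
  m = 00 → c = 00000, weight = 0.
  m = 10 → c = 11011, weight = 4.
  m = 01 → c = 01101, weight = 3.
  m = 11 → c = 10110, weight = 3.
Tally weights:
  weight 0: 1 codewords.
  weight 3: 2 codewords.
  weight 4: 1 codewords.
Minimum distance d = smallest w > 0 with A_w > 0 = 3.
Sanity: Σ A_w = 4 = 2^2 = 4 ✓.


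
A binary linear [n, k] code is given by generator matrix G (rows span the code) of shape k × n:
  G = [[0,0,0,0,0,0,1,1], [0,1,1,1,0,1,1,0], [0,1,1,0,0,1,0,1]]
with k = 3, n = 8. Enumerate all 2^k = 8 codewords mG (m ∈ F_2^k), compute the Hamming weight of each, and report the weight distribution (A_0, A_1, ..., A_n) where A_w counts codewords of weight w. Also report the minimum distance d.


Weight distribution: A_0 = 1, A_1 = 1, A_2 = 1, A_3 = 1, A_4 = 2, A_5 = 2. Minimum distance d = 1.

Enumerate all 2^3 = 8 messages m ∈ F_2^3.
For each, compute codeword c = mG in F_2^8, then tally its weight.
  m = 000 → c = 00000000, weight = 0.
  m = 100 → c = 00000011, weight = 2.
  m = 010 → c = 01110110, weight = 5.
  m = 110 → c = 01110101, weight = 5.
  m = 001 → c = 01100101, weight = 4.
  m = 101 → c = 01100110, weight = 4.
  m = 011 → c = 00010011, weight = 3.
  m = 111 → c = 00010000, weight = 1.
Tally weights:
  weight 0: 1 codewords.
  weight 1: 1 codewords.
  weight 2: 1 codewords.
  weight 3: 1 codewords.
  weight 4: 2 codewords.
  weight 5: 2 codewords.
Minimum distance d = smallest w > 0 with A_w > 0 = 1.
Sanity: Σ A_w = 8 = 2^3 = 8 ✓.


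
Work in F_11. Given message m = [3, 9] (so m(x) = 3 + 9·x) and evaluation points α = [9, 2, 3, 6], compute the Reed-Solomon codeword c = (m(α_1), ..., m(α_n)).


c = [7, 10, 8, 2]

Message polynomial: m(x) = 3 + 9·x (mod 11).
For each evaluation point α_i, compute m(α_i) mod 11:
  α_1 = 9: Horner steps 9 → 7, so m(9) = 7.
  α_2 = 2: Horner steps 9 → 10, so m(2) = 10.
  α_3 = 3: Horner steps 9 → 8, so m(3) = 8.
  α_4 = 6: Horner steps 9 → 2, so m(6) = 2.
Codeword c = [7, 10, 8, 2] ∈ F_11^4.


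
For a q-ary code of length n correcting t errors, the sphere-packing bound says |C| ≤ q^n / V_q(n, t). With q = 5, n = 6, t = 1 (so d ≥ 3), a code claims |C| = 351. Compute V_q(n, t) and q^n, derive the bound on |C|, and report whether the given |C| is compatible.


V_q(n, t) = 25, q^n = 15625, Hamming bound = 625, |C| = 351 ≤ bound (satisfied).

Step 1: Compute V_q(n, t) = Σ_{j=0}^1 C(n, j) (q−1)^j.
  j = 0: C(6,0)·(4)^0 = 1·1 = 1.
  j = 1: C(6,1)·(4)^1 = 6·4 = 24.
  V_q(n, t) = 1 + 24 = 25.
Step 2: q^n = 5^6 = 15625.
Step 3: Hamming bound ⌊q^n / V_q(n,t)⌋ = ⌊15625/25⌋ = 625.
Step 4: Compare |C| = 351 to 625: satisfied.
The claimed |C| lies below the Hamming bound.


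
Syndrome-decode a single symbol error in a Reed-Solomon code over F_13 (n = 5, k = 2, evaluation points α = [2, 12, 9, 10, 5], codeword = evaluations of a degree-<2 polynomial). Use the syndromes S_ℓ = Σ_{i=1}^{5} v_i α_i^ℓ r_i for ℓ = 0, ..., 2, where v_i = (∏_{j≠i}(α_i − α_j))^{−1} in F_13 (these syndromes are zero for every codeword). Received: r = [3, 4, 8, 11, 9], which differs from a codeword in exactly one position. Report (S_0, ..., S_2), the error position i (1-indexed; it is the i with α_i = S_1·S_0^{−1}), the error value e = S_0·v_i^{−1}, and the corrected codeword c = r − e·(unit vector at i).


S = (1, 2, 4), error at position 1, error magnitude e = 3, c = [0, 4, 8, 11, 9].

Step 1: column multipliers v_i = (∏_{j≠i}(α_i − α_j))^{−1} mod 13.
  i = 1 (α = 2): (2−12)(2−9)(2−10)(2−5) = (−10)·(−7)·(−8)·(−3) = 1680 ≡ 3, so v_1 = 3^{−1} = 9 (mod 13).
  i = 2 (α = 12): (12−2)(12−9)(12−10)(12−5) = 10·3·2·7 = 420 ≡ 4, so v_2 = 4^{−1} = 10 (mod 13).
  i = 3 (α = 9): (9−2)(9−12)(9−10)(9−5) = 7·(−3)·(−1)·4 = 84 ≡ 6, so v_3 = 6^{−1} = 11 (mod 13).
  i = 4 (α = 10): (10−2)(10−12)(10−9)(10−5) = 8·(−2)·1·5 = −80 ≡ 11, so v_4 = 11^{−1} = 6 (mod 13).
  i = 5 (α = 5): (5−2)(5−12)(5−9)(5−10) = 3·(−7)·(−4)·(−5) = −420 ≡ 9, so v_5 = 9^{−1} = 3 (mod 13).
  v = [9, 10, 11, 6, 3].
Step 2: syndromes of r = [3, 4, 8, 11, 9] (all sums mod 13).
  S_0 = Σ v_i r_i = 9·3 + 10·4 + 11·8 + 6·11 + 3·9 = 248 ≡ 1.
  S_1 = Σ v_i α_i r_i = 9·2·3 + 10·12·4 + 11·9·8 + 6·10·11 + 3·5·9 = 2121 ≡ 2.
  α_i^2 mod 13 = [4, 1, 3, 9, 12].
  S_2 = Σ v_i α_i^2 r_i = 9·4·3 + 10·1·4 + 11·3·8 + 6·9·11 + 3·12·9 = 1330 ≡ 4.
  S = (1, 2, 4) ≠ 0, so r is not a codeword (an error is present).
Step 3: locate the error. For a single error e at position i, S_ℓ = v_i·e·α_i^ℓ, so α_err = S_1/S_0.
  S_0^{−1} = 1^{−1} = 1 (mod 13), so α_err = 2·1 = 2 ≡ 2 = α_1. Error position i = 1.
  Consistency check: S_2/S_1 = 4·7 = 28 ≡ 2 = α_err ✓ (single-error assumption holds).
Step 4: error magnitude e = S_0/v_1 = S_0·∏_{j≠1}(α_1 − α_j) = 1·3 = 3 ≡ 3 (mod 13).
Step 5: correct position 1: c_1 = r_1 − e = 3 − 3 ≡ 0 (mod 13). Hence c = [0, 4, 8, 11, 9].
  Check: interpolating c through the α_i gives m(x) = 7 + 3·x (degree < 2) with m(α_i) = c_i for every i, so c is indeed a codeword.


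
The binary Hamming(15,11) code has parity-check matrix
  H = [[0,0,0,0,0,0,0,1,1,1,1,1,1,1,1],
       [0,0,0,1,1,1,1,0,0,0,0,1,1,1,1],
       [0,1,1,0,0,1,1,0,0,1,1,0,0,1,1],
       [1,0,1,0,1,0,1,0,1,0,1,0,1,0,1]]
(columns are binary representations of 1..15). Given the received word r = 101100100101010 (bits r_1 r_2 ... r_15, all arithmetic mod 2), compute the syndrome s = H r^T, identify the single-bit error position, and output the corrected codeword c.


s = (1, 0, 0, 1)^T, error position = 9, corrected codeword c = 101100101101010

Compute s = H r^T mod 2 one row at a time:
  s_1 = 0 + 0 + 1 + 0 + 1 + 0 + 1 + 0 = 3 ≡ 1 (mod 2).
  s_2 = 1 + 0 + 0 + 1 + 1 + 0 + 1 + 0 = 4 ≡ 0 (mod 2).
  s_3 = 0 + 1 + 0 + 1 + 1 + 0 + 1 + 0 = 4 ≡ 0 (mod 2).
  s_4 = 1 + 1 + 0 + 1 + 0 + 0 + 0 + 0 = 3 ≡ 1 (mod 2).
s = (1, 0, 0, 1)^T — this equals column 9 of H (binary 1001), so error is at position 9.
Correct: flip bit 9 of r = 101100100101010 to get c = 101100101101010.


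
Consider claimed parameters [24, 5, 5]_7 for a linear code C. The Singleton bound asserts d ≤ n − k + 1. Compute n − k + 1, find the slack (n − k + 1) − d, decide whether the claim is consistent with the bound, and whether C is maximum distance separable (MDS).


Singleton RHS = n − k + 1 = 20, slack = 15, bound satisfied, not MDS.

Singleton bound: d ≤ n − k + 1.
Here n = 24, k = 5, so n − k + 1 = 20.
Given d = 5, check d ≤ 20: YES.
Slack = (n − k + 1) − d = 15.
The code is NOT MDS (slack = 15 > 0).
Description: the claimed parameters are [24, 5, 5]_7; such a code would be non-MDS.


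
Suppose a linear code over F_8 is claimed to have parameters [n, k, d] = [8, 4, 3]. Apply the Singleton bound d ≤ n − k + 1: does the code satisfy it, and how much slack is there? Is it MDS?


Singleton RHS = n − k + 1 = 5, slack = 2, bound satisfied, not MDS.

Singleton bound: d ≤ n − k + 1.
Here n = 8, k = 4, so n − k + 1 = 5.
Given d = 3, check d ≤ 5: YES.
Slack = (n − k + 1) − d = 2.
The code is NOT MDS (slack = 2 > 0).
Description: the claimed parameters are [8, 4, 3]_8; such a code would be non-MDS.


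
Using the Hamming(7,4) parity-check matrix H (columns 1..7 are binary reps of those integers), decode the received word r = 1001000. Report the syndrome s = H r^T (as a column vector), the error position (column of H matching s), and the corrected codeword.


s = (1, 0, 1)^T, error position = 5, corrected codeword c = 1001100

Compute s = H r^T mod 2 one row at a time:
  s_1 = 1 + 0 + 0 + 0 = 1 ≡ 1 (mod 2).
  s_2 = 0 + 0 + 0 + 0 = 0 ≡ 0 (mod 2).
  s_3 = 1 + 0 + 0 + 0 = 1 ≡ 1 (mod 2).
s = (1, 0, 1)^T — this equals column 5 of H (binary 101), so error is at position 5.
Correct: flip bit 5 of r = 1001000 to get c = 1001100.


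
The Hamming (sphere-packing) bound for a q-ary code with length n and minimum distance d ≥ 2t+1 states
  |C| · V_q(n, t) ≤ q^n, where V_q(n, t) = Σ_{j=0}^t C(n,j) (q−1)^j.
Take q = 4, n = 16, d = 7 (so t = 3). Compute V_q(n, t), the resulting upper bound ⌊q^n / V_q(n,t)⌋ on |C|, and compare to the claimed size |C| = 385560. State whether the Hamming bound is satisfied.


V_q(n, t) = 16249, q^n = 4294967296, Hamming bound = 264321, |C| = 385560 > bound (violated).

Step 1: Compute V_q(n, t) = Σ_{j=0}^3 C(n, j) (q−1)^j.
  j = 0: C(16,0)·(3)^0 = 1·1 = 1.
  j = 1: C(16,1)·(3)^1 = 16·3 = 48.
  j = 2: C(16,2)·(3)^2 = 120·9 = 1080.
  j = 3: C(16,3)·(3)^3 = 560·27 = 15120.
  V_q(n, t) = 1 + 48 + 1080 + 15120 = 16249.
Step 2: q^n = 4^16 = 4294967296.
Step 3: Hamming bound ⌊q^n / V_q(n,t)⌋ = ⌊4294967296/16249⌋ = 264321.
Step 4: Compare |C| = 385560 to 264321: violated.
The claimed |C| lies above the Hamming bound, so no 4-ary code of length 16 with d ≥ 7 can have 385560 codewords.


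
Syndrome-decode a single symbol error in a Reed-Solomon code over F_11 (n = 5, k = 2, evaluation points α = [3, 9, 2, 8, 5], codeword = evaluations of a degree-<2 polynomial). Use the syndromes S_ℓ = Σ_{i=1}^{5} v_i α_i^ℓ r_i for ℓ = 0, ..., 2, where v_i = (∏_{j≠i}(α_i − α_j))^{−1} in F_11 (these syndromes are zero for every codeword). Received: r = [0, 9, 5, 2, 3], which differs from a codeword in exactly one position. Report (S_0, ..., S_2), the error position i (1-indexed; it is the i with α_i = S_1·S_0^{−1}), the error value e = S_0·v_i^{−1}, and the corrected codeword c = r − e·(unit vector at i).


S = (9, 7, 3), error at position 3, error magnitude e = 1, c = [0, 9, 4, 2, 3].

Step 1: column multipliers v_i = (∏_{j≠i}(α_i − α_j))^{−1} mod 11.
  i = 1 (α = 3): (3−9)(3−2)(3−8)(3−5) = (−6)·1·(−5)·(−2) = −60 ≡ 6, so v_1 = 6^{−1} = 2 (mod 11).
  i = 2 (α = 9): (9−3)(9−2)(9−8)(9−5) = 6·7·1·4 = 168 ≡ 3, so v_2 = 3^{−1} = 4 (mod 11).
  i = 3 (α = 2): (2−3)(2−9)(2−8)(2−5) = (−1)·(−7)·(−6)·(−3) = 126 ≡ 5, so v_3 = 5^{−1} = 9 (mod 11).
  i = 4 (α = 8): (8−3)(8−9)(8−2)(8−5) = 5·(−1)·6·3 = −90 ≡ 9, so v_4 = 9^{−1} = 5 (mod 11).
  i = 5 (α = 5): (5−3)(5−9)(5−2)(5−8) = 2·(−4)·3·(−3) = 72 ≡ 6, so v_5 = 6^{−1} = 2 (mod 11).
  v = [2, 4, 9, 5, 2].
Step 2: syndromes of r = [0, 9, 5, 2, 3] (all sums mod 11).
  S_0 = Σ v_i r_i = 2·0 + 4·9 + 9·5 + 5·2 + 2·3 = 97 ≡ 9.
  S_1 = Σ v_i α_i r_i = 2·3·0 + 4·9·9 + 9·2·5 + 5·8·2 + 2·5·3 = 524 ≡ 7.
  α_i^2 mod 11 = [9, 4, 4, 9, 3].
  S_2 = Σ v_i α_i^2 r_i = 2·9·0 + 4·4·9 + 9·4·5 + 5·9·2 + 2·3·3 = 432 ≡ 3.
  S = (9, 7, 3) ≠ 0, so r is not a codeword (an error is present).
Step 3: locate the error. For a single error e at position i, S_ℓ = v_i·e·α_i^ℓ, so α_err = S_1/S_0.
  S_0^{−1} = 9^{−1} = 5 (mod 11), so α_err = 7·5 = 35 ≡ 2 = α_3. Error position i = 3.
  Consistency check: S_2/S_1 = 3·8 = 24 ≡ 2 = α_err ✓ (single-error assumption holds).
Step 4: error magnitude e = S_0/v_3 = S_0·∏_{j≠3}(α_3 − α_j) = 9·5 = 45 ≡ 1 (mod 11).
Step 5: correct position 3: c_3 = r_3 − e = 5 − 1 ≡ 4 (mod 11). Hence c = [0, 9, 4, 2, 3].
  Check: interpolating c through the α_i gives m(x) = 1 + 7·x (degree < 2) with m(α_i) = c_i for every i, so c is indeed a codeword.


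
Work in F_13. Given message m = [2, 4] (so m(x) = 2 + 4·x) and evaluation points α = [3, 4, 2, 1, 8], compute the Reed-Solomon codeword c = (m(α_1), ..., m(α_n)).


c = [1, 5, 10, 6, 8]

Message polynomial: m(x) = 2 + 4·x (mod 13).
For each evaluation point α_i, compute m(α_i) mod 13:
  α_1 = 3: Horner steps 4 → 1, so m(3) = 1.
  α_2 = 4: Horner steps 4 → 5, so m(4) = 5.
  α_3 = 2: Horner steps 4 → 10, so m(2) = 10.
  α_4 = 1: Horner steps 4 → 6, so m(1) = 6.
  α_5 = 8: Horner steps 4 → 8, so m(8) = 8.
Codeword c = [1, 5, 10, 6, 8] ∈ F_13^5.


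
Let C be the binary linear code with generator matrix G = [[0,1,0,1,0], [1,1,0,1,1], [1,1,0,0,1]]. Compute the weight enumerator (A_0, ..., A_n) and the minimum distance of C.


Weight distribution: A_0 = 1, A_1 = 2, A_2 = 2, A_3 = 2, A_4 = 1. Minimum distance d = 1.

Enumerate all 2^3 = 8 messages m ∈ F_2^3.
For each, compute codeword c = mG in F_2^5, then tally its weight.
  m = 000 → c = 00000, weight = 0.
  m = 100 → c = 01010, weight = 2.
  m = 010 → c = 11011, weight = 4.
  m = 110 → c = 10001, weight = 2.
  m = 001 → c = 11001, weight = 3.
  m = 101 → c = 10011, weight = 3.
  m = 011 → c = 00010, weight = 1.
  m = 111 → c = 01000, weight = 1.
Tally weights:
  weight 0: 1 codewords.
  weight 1: 2 codewords.
  weight 2: 2 codewords.
  weight 3: 2 codewords.
  weight 4: 1 codewords.
Minimum distance d = smallest w > 0 with A_w > 0 = 1.
Sanity: Σ A_w = 8 = 2^3 = 8 ✓.


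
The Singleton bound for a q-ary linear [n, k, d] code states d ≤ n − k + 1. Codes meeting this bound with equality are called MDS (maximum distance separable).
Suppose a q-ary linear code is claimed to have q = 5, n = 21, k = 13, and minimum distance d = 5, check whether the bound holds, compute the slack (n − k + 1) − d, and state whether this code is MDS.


Singleton RHS = n − k + 1 = 9, slack = 4, bound satisfied, not MDS.

Singleton bound: d ≤ n − k + 1.
Here n = 21, k = 13, so n − k + 1 = 9.
Given d = 5, check d ≤ 9: YES.
Slack = (n − k + 1) − d = 4.
The code is NOT MDS (slack = 4 > 0).
Description: the claimed parameters are [21, 13, 5]_5; such a code would be non-MDS.


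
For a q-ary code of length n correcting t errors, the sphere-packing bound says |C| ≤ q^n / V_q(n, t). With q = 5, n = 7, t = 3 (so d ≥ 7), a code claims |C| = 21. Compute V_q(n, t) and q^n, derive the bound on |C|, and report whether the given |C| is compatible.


V_q(n, t) = 2605, q^n = 78125, Hamming bound = 29, |C| = 21 ≤ bound (satisfied).

Step 1: Compute V_q(n, t) = Σ_{j=0}^3 C(n, j) (q−1)^j.
  j = 0: C(7,0)·(4)^0 = 1·1 = 1.
  j = 1: C(7,1)·(4)^1 = 7·4 = 28.
  j = 2: C(7,2)·(4)^2 = 21·16 = 336.
  j = 3: C(7,3)·(4)^3 = 35·64 = 2240.
  V_q(n, t) = 1 + 28 + 336 + 2240 = 2605.
Step 2: q^n = 5^7 = 78125.
Step 3: Hamming bound ⌊q^n / V_q(n,t)⌋ = ⌊78125/2605⌋ = 29.
Step 4: Compare |C| = 21 to 29: satisfied.
The claimed |C| lies below the Hamming bound.


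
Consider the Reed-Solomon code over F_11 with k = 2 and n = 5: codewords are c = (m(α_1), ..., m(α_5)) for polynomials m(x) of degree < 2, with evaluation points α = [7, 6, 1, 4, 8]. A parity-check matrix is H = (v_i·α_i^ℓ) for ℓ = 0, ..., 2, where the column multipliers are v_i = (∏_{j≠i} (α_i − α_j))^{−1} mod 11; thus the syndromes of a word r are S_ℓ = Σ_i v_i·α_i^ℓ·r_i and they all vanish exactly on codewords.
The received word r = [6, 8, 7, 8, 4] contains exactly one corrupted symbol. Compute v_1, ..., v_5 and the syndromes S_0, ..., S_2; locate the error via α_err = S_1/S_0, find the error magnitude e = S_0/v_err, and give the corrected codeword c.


S = (8, 10, 7), error at position 4, error magnitude e = 7, c = [6, 8, 7, 1, 4].

Step 1: column multipliers v_i = (∏_{j≠i}(α_i − α_j))^{−1} mod 11.
  i = 1 (α = 7): (7−6)(7−1)(7−4)(7−8) = 1·6·3·(−1) = −18 ≡ 4, so v_1 = 4^{−1} = 3 (mod 11).
  i = 2 (α = 6): (6−7)(6−1)(6−4)(6−8) = (−1)·5·2·(−2) = 20 ≡ 9, so v_2 = 9^{−1} = 5 (mod 11).
  i = 3 (α = 1): (1−7)(1−6)(1−4)(1−8) = (−6)·(−5)·(−3)·(−7) = 630 ≡ 3, so v_3 = 3^{−1} = 4 (mod 11).
  i = 4 (α = 4): (4−7)(4−6)(4−1)(4−8) = (−3)·(−2)·3·(−4) = −72 ≡ 5, so v_4 = 5^{−1} = 9 (mod 11).
  i = 5 (α = 8): (8−7)(8−6)(8−1)(8−4) = 1·2·7·4 = 56 ≡ 1, so v_5 = 1^{−1} = 1 (mod 11).
  v = [3, 5, 4, 9, 1].
Step 2: syndromes of r = [6, 8, 7, 8, 4] (all sums mod 11).
  S_0 = Σ v_i r_i = 3·6 + 5·8 + 4·7 + 9·8 + 1·4 = 162 ≡ 8.
  S_1 = Σ v_i α_i r_i = 3·7·6 + 5·6·8 + 4·1·7 + 9·4·8 + 1·8·4 = 714 ≡ 10.
  α_i^2 mod 11 = [5, 3, 1, 5, 9].
  S_2 = Σ v_i α_i^2 r_i = 3·5·6 + 5·3·8 + 4·1·7 + 9·5·8 + 1·9·4 = 634 ≡ 7.
  S = (8, 10, 7) ≠ 0, so r is not a codeword (an error is present).
Step 3: locate the error. For a single error e at position i, S_ℓ = v_i·e·α_i^ℓ, so α_err = S_1/S_0.
  S_0^{−1} = 8^{−1} = 7 (mod 11), so α_err = 10·7 = 70 ≡ 4 = α_4. Error position i = 4.
  Consistency check: S_2/S_1 = 7·10 = 70 ≡ 4 = α_err ✓ (single-error assumption holds).
Step 4: error magnitude e = S_0/v_4 = S_0·∏_{j≠4}(α_4 − α_j) = 8·5 = 40 ≡ 7 (mod 11).
Step 5: correct position 4: c_4 = r_4 − e = 8 − 7 ≡ 1 (mod 11). Hence c = [6, 8, 7, 1, 4].
  Check: interpolating c through the α_i gives m(x) = 9 + 9·x (degree < 2) with m(α_i) = c_i for every i, so c is indeed a codeword.
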